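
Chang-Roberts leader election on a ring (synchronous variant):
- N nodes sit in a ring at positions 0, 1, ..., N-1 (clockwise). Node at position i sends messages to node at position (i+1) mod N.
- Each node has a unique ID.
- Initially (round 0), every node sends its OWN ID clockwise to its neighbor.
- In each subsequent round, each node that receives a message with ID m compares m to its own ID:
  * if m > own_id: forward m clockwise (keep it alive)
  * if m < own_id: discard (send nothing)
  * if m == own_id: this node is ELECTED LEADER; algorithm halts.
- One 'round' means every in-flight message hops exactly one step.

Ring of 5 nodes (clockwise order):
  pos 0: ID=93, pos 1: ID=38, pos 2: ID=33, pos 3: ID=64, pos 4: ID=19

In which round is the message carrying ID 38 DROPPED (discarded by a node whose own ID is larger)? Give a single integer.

Answer: 2

Derivation:
Round 1: pos1(id38) recv 93: fwd; pos2(id33) recv 38: fwd; pos3(id64) recv 33: drop; pos4(id19) recv 64: fwd; pos0(id93) recv 19: drop
Round 2: pos2(id33) recv 93: fwd; pos3(id64) recv 38: drop; pos0(id93) recv 64: drop
Round 3: pos3(id64) recv 93: fwd
Round 4: pos4(id19) recv 93: fwd
Round 5: pos0(id93) recv 93: ELECTED
Message ID 38 originates at pos 1; dropped at pos 3 in round 2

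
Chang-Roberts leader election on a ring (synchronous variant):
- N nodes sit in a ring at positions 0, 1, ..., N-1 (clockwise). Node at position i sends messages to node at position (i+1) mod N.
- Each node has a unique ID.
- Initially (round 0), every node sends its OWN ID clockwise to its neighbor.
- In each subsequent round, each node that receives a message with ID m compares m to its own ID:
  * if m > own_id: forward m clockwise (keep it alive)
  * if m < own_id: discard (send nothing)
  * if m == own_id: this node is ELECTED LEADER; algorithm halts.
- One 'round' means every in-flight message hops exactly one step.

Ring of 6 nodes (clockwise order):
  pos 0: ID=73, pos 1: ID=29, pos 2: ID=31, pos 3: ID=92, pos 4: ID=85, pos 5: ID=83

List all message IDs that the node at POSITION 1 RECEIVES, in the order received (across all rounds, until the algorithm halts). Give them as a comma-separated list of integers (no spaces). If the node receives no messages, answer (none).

Round 1: pos1(id29) recv 73: fwd; pos2(id31) recv 29: drop; pos3(id92) recv 31: drop; pos4(id85) recv 92: fwd; pos5(id83) recv 85: fwd; pos0(id73) recv 83: fwd
Round 2: pos2(id31) recv 73: fwd; pos5(id83) recv 92: fwd; pos0(id73) recv 85: fwd; pos1(id29) recv 83: fwd
Round 3: pos3(id92) recv 73: drop; pos0(id73) recv 92: fwd; pos1(id29) recv 85: fwd; pos2(id31) recv 83: fwd
Round 4: pos1(id29) recv 92: fwd; pos2(id31) recv 85: fwd; pos3(id92) recv 83: drop
Round 5: pos2(id31) recv 92: fwd; pos3(id92) recv 85: drop
Round 6: pos3(id92) recv 92: ELECTED

Answer: 73,83,85,92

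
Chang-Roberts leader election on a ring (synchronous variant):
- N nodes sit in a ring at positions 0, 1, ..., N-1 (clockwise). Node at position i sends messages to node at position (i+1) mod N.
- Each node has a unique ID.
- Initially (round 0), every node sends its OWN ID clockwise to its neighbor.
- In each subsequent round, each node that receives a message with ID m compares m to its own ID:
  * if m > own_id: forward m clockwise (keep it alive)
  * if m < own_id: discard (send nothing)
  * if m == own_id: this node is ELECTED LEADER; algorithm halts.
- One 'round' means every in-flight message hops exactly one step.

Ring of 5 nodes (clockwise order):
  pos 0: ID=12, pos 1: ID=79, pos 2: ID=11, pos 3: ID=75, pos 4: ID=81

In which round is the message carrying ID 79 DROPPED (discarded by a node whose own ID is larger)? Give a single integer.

Round 1: pos1(id79) recv 12: drop; pos2(id11) recv 79: fwd; pos3(id75) recv 11: drop; pos4(id81) recv 75: drop; pos0(id12) recv 81: fwd
Round 2: pos3(id75) recv 79: fwd; pos1(id79) recv 81: fwd
Round 3: pos4(id81) recv 79: drop; pos2(id11) recv 81: fwd
Round 4: pos3(id75) recv 81: fwd
Round 5: pos4(id81) recv 81: ELECTED
Message ID 79 originates at pos 1; dropped at pos 4 in round 3

Answer: 3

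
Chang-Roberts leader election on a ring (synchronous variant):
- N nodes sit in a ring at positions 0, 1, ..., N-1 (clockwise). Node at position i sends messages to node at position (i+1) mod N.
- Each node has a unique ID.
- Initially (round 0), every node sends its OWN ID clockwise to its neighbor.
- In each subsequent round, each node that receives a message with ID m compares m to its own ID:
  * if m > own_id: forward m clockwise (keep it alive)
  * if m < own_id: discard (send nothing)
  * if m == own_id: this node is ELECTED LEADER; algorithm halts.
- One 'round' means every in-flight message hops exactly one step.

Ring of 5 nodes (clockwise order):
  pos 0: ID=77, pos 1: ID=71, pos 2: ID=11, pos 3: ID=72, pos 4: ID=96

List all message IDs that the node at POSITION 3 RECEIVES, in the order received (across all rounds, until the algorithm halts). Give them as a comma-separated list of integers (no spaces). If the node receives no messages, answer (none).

Round 1: pos1(id71) recv 77: fwd; pos2(id11) recv 71: fwd; pos3(id72) recv 11: drop; pos4(id96) recv 72: drop; pos0(id77) recv 96: fwd
Round 2: pos2(id11) recv 77: fwd; pos3(id72) recv 71: drop; pos1(id71) recv 96: fwd
Round 3: pos3(id72) recv 77: fwd; pos2(id11) recv 96: fwd
Round 4: pos4(id96) recv 77: drop; pos3(id72) recv 96: fwd
Round 5: pos4(id96) recv 96: ELECTED

Answer: 11,71,77,96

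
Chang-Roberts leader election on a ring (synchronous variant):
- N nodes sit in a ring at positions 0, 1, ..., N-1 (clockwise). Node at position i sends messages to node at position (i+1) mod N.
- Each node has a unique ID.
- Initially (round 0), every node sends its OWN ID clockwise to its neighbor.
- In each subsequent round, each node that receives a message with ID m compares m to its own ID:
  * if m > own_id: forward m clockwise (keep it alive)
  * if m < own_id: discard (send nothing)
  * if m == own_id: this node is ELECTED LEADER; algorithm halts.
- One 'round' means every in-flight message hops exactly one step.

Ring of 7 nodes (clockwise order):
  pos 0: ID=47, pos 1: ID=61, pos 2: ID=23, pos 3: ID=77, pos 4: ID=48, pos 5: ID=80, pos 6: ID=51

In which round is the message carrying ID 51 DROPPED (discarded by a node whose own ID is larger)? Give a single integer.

Round 1: pos1(id61) recv 47: drop; pos2(id23) recv 61: fwd; pos3(id77) recv 23: drop; pos4(id48) recv 77: fwd; pos5(id80) recv 48: drop; pos6(id51) recv 80: fwd; pos0(id47) recv 51: fwd
Round 2: pos3(id77) recv 61: drop; pos5(id80) recv 77: drop; pos0(id47) recv 80: fwd; pos1(id61) recv 51: drop
Round 3: pos1(id61) recv 80: fwd
Round 4: pos2(id23) recv 80: fwd
Round 5: pos3(id77) recv 80: fwd
Round 6: pos4(id48) recv 80: fwd
Round 7: pos5(id80) recv 80: ELECTED
Message ID 51 originates at pos 6; dropped at pos 1 in round 2

Answer: 2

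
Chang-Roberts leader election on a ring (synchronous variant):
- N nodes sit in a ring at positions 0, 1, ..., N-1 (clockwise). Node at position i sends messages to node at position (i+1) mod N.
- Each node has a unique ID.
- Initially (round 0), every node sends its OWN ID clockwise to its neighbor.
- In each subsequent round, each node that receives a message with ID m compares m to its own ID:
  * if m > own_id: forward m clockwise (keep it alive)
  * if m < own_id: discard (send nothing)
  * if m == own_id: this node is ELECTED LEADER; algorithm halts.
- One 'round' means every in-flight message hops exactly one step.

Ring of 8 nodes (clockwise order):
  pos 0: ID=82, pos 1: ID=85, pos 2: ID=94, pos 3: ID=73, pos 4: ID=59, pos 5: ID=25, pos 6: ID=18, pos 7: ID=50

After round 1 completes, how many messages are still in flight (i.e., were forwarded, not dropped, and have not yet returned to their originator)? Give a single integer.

Answer: 4

Derivation:
Round 1: pos1(id85) recv 82: drop; pos2(id94) recv 85: drop; pos3(id73) recv 94: fwd; pos4(id59) recv 73: fwd; pos5(id25) recv 59: fwd; pos6(id18) recv 25: fwd; pos7(id50) recv 18: drop; pos0(id82) recv 50: drop
After round 1: 4 messages still in flight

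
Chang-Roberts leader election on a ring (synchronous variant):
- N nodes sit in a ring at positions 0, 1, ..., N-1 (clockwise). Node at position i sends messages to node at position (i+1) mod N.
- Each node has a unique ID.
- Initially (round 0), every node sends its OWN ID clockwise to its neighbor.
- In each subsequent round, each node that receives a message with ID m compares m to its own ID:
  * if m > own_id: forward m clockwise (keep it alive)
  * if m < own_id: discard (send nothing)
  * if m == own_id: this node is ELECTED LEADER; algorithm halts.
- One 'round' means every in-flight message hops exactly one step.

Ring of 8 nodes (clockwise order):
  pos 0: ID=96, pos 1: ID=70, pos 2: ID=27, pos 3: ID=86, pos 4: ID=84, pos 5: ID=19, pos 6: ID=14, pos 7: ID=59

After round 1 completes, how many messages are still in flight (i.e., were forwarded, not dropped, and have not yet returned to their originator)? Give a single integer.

Round 1: pos1(id70) recv 96: fwd; pos2(id27) recv 70: fwd; pos3(id86) recv 27: drop; pos4(id84) recv 86: fwd; pos5(id19) recv 84: fwd; pos6(id14) recv 19: fwd; pos7(id59) recv 14: drop; pos0(id96) recv 59: drop
After round 1: 5 messages still in flight

Answer: 5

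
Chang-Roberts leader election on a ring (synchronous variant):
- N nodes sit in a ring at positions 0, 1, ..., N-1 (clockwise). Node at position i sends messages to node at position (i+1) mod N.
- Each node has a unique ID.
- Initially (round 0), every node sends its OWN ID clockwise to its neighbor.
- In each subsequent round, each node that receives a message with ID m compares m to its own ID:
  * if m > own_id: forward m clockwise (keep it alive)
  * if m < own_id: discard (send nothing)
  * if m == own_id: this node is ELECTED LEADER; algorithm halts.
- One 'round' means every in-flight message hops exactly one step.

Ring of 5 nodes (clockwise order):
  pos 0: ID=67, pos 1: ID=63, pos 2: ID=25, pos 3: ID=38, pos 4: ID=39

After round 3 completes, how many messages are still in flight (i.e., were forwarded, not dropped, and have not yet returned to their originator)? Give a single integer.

Round 1: pos1(id63) recv 67: fwd; pos2(id25) recv 63: fwd; pos3(id38) recv 25: drop; pos4(id39) recv 38: drop; pos0(id67) recv 39: drop
Round 2: pos2(id25) recv 67: fwd; pos3(id38) recv 63: fwd
Round 3: pos3(id38) recv 67: fwd; pos4(id39) recv 63: fwd
After round 3: 2 messages still in flight

Answer: 2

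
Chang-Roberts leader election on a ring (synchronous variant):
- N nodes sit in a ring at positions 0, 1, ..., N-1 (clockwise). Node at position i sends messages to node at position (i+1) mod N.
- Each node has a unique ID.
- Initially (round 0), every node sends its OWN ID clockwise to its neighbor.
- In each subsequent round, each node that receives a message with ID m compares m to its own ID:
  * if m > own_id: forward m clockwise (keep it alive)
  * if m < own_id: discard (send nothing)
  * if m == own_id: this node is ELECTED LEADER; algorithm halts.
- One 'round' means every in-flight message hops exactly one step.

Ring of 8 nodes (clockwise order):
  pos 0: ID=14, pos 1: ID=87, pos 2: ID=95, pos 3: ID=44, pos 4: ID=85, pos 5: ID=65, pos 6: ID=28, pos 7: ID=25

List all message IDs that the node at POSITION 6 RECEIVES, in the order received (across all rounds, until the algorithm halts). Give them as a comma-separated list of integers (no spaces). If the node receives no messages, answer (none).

Round 1: pos1(id87) recv 14: drop; pos2(id95) recv 87: drop; pos3(id44) recv 95: fwd; pos4(id85) recv 44: drop; pos5(id65) recv 85: fwd; pos6(id28) recv 65: fwd; pos7(id25) recv 28: fwd; pos0(id14) recv 25: fwd
Round 2: pos4(id85) recv 95: fwd; pos6(id28) recv 85: fwd; pos7(id25) recv 65: fwd; pos0(id14) recv 28: fwd; pos1(id87) recv 25: drop
Round 3: pos5(id65) recv 95: fwd; pos7(id25) recv 85: fwd; pos0(id14) recv 65: fwd; pos1(id87) recv 28: drop
Round 4: pos6(id28) recv 95: fwd; pos0(id14) recv 85: fwd; pos1(id87) recv 65: drop
Round 5: pos7(id25) recv 95: fwd; pos1(id87) recv 85: drop
Round 6: pos0(id14) recv 95: fwd
Round 7: pos1(id87) recv 95: fwd
Round 8: pos2(id95) recv 95: ELECTED

Answer: 65,85,95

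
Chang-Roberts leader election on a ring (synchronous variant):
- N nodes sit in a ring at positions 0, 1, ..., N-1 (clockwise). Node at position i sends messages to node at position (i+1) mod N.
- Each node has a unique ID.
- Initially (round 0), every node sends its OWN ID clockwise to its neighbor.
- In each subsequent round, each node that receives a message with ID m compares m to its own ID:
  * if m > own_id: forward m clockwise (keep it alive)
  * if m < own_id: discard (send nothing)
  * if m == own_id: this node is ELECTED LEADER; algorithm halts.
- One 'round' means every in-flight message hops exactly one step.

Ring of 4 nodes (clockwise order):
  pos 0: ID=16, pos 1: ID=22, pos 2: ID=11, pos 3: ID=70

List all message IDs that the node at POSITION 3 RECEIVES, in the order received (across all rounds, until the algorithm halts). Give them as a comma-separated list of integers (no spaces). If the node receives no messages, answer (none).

Answer: 11,22,70

Derivation:
Round 1: pos1(id22) recv 16: drop; pos2(id11) recv 22: fwd; pos3(id70) recv 11: drop; pos0(id16) recv 70: fwd
Round 2: pos3(id70) recv 22: drop; pos1(id22) recv 70: fwd
Round 3: pos2(id11) recv 70: fwd
Round 4: pos3(id70) recv 70: ELECTED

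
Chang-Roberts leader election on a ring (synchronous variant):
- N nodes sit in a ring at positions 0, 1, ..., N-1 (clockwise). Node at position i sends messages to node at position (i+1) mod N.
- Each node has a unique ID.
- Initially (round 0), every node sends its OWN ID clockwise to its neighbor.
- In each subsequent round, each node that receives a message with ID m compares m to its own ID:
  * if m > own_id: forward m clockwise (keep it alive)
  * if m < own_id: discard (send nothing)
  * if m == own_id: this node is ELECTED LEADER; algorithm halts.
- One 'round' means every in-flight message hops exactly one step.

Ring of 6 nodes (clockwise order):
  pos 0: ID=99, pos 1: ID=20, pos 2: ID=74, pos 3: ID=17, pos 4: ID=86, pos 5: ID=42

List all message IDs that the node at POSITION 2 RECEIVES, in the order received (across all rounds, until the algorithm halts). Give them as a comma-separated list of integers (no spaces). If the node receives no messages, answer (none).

Round 1: pos1(id20) recv 99: fwd; pos2(id74) recv 20: drop; pos3(id17) recv 74: fwd; pos4(id86) recv 17: drop; pos5(id42) recv 86: fwd; pos0(id99) recv 42: drop
Round 2: pos2(id74) recv 99: fwd; pos4(id86) recv 74: drop; pos0(id99) recv 86: drop
Round 3: pos3(id17) recv 99: fwd
Round 4: pos4(id86) recv 99: fwd
Round 5: pos5(id42) recv 99: fwd
Round 6: pos0(id99) recv 99: ELECTED

Answer: 20,99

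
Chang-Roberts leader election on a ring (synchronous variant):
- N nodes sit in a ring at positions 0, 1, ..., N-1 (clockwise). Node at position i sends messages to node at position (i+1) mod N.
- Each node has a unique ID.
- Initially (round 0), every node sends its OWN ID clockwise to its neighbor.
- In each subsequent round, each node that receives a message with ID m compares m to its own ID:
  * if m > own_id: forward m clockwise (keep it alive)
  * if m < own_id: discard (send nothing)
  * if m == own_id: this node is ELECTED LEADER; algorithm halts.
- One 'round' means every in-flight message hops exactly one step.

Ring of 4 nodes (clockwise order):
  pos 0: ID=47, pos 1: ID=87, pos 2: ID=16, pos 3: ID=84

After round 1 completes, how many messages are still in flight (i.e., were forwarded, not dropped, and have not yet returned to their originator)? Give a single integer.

Answer: 2

Derivation:
Round 1: pos1(id87) recv 47: drop; pos2(id16) recv 87: fwd; pos3(id84) recv 16: drop; pos0(id47) recv 84: fwd
After round 1: 2 messages still in flight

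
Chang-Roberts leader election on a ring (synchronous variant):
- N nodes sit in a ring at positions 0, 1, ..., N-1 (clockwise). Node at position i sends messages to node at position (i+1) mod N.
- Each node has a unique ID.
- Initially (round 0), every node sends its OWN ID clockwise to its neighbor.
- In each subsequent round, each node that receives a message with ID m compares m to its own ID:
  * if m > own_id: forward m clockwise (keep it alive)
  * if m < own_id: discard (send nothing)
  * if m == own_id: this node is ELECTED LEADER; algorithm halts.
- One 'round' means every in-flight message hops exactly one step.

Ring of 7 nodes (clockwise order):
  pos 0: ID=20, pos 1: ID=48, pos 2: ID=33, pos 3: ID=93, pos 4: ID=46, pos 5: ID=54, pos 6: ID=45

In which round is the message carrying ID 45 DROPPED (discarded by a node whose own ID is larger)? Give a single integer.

Round 1: pos1(id48) recv 20: drop; pos2(id33) recv 48: fwd; pos3(id93) recv 33: drop; pos4(id46) recv 93: fwd; pos5(id54) recv 46: drop; pos6(id45) recv 54: fwd; pos0(id20) recv 45: fwd
Round 2: pos3(id93) recv 48: drop; pos5(id54) recv 93: fwd; pos0(id20) recv 54: fwd; pos1(id48) recv 45: drop
Round 3: pos6(id45) recv 93: fwd; pos1(id48) recv 54: fwd
Round 4: pos0(id20) recv 93: fwd; pos2(id33) recv 54: fwd
Round 5: pos1(id48) recv 93: fwd; pos3(id93) recv 54: drop
Round 6: pos2(id33) recv 93: fwd
Round 7: pos3(id93) recv 93: ELECTED
Message ID 45 originates at pos 6; dropped at pos 1 in round 2

Answer: 2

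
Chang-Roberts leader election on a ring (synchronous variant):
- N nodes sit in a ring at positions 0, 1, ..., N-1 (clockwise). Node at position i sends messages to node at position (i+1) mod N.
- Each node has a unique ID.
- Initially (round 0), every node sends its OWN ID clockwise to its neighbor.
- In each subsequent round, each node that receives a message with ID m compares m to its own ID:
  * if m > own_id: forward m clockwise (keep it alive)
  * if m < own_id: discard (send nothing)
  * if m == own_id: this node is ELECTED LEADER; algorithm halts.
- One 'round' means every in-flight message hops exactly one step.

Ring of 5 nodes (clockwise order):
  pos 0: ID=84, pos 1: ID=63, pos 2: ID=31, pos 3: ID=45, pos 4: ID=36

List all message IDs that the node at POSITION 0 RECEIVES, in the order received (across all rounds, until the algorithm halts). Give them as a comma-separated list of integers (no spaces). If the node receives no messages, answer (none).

Round 1: pos1(id63) recv 84: fwd; pos2(id31) recv 63: fwd; pos3(id45) recv 31: drop; pos4(id36) recv 45: fwd; pos0(id84) recv 36: drop
Round 2: pos2(id31) recv 84: fwd; pos3(id45) recv 63: fwd; pos0(id84) recv 45: drop
Round 3: pos3(id45) recv 84: fwd; pos4(id36) recv 63: fwd
Round 4: pos4(id36) recv 84: fwd; pos0(id84) recv 63: drop
Round 5: pos0(id84) recv 84: ELECTED

Answer: 36,45,63,84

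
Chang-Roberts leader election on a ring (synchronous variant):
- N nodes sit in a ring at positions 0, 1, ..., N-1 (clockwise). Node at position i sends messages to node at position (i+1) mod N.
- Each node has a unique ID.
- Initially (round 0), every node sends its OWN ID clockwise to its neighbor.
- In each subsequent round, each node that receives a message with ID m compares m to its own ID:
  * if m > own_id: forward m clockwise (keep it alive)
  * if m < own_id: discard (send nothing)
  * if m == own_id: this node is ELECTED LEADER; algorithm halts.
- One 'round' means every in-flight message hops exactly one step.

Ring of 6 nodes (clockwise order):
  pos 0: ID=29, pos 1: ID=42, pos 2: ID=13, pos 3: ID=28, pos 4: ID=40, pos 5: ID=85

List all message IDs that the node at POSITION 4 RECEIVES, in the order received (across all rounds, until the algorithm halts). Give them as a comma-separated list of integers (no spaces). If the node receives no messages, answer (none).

Answer: 28,42,85

Derivation:
Round 1: pos1(id42) recv 29: drop; pos2(id13) recv 42: fwd; pos3(id28) recv 13: drop; pos4(id40) recv 28: drop; pos5(id85) recv 40: drop; pos0(id29) recv 85: fwd
Round 2: pos3(id28) recv 42: fwd; pos1(id42) recv 85: fwd
Round 3: pos4(id40) recv 42: fwd; pos2(id13) recv 85: fwd
Round 4: pos5(id85) recv 42: drop; pos3(id28) recv 85: fwd
Round 5: pos4(id40) recv 85: fwd
Round 6: pos5(id85) recv 85: ELECTED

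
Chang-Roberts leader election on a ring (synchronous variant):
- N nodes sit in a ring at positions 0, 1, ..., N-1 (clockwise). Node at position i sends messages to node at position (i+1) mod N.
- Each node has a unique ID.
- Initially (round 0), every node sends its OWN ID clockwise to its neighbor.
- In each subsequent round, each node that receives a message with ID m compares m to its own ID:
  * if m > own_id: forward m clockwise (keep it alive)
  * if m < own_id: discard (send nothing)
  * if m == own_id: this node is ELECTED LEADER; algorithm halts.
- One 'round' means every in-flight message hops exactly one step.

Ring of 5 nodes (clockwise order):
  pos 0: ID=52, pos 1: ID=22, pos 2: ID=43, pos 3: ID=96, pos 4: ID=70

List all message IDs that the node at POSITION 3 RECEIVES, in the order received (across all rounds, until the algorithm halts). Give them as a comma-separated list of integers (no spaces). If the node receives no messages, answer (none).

Round 1: pos1(id22) recv 52: fwd; pos2(id43) recv 22: drop; pos3(id96) recv 43: drop; pos4(id70) recv 96: fwd; pos0(id52) recv 70: fwd
Round 2: pos2(id43) recv 52: fwd; pos0(id52) recv 96: fwd; pos1(id22) recv 70: fwd
Round 3: pos3(id96) recv 52: drop; pos1(id22) recv 96: fwd; pos2(id43) recv 70: fwd
Round 4: pos2(id43) recv 96: fwd; pos3(id96) recv 70: drop
Round 5: pos3(id96) recv 96: ELECTED

Answer: 43,52,70,96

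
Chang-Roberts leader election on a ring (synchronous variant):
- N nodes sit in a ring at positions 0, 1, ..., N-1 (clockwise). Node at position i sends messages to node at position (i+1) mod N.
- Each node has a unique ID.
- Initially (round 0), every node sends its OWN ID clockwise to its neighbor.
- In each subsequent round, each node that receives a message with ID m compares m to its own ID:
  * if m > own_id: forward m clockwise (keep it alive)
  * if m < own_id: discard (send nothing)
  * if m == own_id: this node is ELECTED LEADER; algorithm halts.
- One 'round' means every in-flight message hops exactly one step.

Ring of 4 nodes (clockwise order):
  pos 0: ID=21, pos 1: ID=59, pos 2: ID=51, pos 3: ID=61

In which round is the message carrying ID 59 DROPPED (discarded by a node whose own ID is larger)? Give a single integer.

Round 1: pos1(id59) recv 21: drop; pos2(id51) recv 59: fwd; pos3(id61) recv 51: drop; pos0(id21) recv 61: fwd
Round 2: pos3(id61) recv 59: drop; pos1(id59) recv 61: fwd
Round 3: pos2(id51) recv 61: fwd
Round 4: pos3(id61) recv 61: ELECTED
Message ID 59 originates at pos 1; dropped at pos 3 in round 2

Answer: 2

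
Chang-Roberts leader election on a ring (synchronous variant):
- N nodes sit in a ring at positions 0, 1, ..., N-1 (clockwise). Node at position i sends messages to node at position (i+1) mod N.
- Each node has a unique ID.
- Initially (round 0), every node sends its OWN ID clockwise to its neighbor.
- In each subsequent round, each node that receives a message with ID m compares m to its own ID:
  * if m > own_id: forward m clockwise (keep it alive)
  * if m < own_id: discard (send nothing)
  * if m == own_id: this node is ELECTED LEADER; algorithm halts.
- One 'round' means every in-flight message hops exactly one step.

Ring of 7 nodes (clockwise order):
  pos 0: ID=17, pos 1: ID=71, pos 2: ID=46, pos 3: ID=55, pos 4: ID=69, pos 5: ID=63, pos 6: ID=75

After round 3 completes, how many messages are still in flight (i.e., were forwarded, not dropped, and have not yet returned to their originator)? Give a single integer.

Answer: 2

Derivation:
Round 1: pos1(id71) recv 17: drop; pos2(id46) recv 71: fwd; pos3(id55) recv 46: drop; pos4(id69) recv 55: drop; pos5(id63) recv 69: fwd; pos6(id75) recv 63: drop; pos0(id17) recv 75: fwd
Round 2: pos3(id55) recv 71: fwd; pos6(id75) recv 69: drop; pos1(id71) recv 75: fwd
Round 3: pos4(id69) recv 71: fwd; pos2(id46) recv 75: fwd
After round 3: 2 messages still in flight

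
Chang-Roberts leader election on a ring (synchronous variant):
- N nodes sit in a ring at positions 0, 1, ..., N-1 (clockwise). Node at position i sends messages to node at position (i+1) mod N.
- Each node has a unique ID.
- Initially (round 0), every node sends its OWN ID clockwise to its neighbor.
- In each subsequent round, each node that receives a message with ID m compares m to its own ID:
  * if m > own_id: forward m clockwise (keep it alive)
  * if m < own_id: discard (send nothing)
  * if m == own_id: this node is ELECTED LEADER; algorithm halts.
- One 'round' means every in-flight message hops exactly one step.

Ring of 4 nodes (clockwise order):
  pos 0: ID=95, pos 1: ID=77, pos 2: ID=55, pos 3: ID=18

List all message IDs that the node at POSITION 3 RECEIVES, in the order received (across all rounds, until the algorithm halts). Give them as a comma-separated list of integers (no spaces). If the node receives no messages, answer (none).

Round 1: pos1(id77) recv 95: fwd; pos2(id55) recv 77: fwd; pos3(id18) recv 55: fwd; pos0(id95) recv 18: drop
Round 2: pos2(id55) recv 95: fwd; pos3(id18) recv 77: fwd; pos0(id95) recv 55: drop
Round 3: pos3(id18) recv 95: fwd; pos0(id95) recv 77: drop
Round 4: pos0(id95) recv 95: ELECTED

Answer: 55,77,95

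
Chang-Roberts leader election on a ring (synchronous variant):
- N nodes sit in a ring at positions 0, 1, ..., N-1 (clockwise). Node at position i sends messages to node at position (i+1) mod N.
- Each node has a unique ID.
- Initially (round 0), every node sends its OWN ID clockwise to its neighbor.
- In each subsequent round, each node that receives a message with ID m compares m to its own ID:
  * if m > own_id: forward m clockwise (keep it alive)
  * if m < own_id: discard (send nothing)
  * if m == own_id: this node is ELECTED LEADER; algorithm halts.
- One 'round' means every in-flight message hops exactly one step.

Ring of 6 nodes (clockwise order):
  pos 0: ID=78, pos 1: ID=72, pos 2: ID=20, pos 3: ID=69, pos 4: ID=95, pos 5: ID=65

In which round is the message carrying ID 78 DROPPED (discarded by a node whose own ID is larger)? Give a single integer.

Round 1: pos1(id72) recv 78: fwd; pos2(id20) recv 72: fwd; pos3(id69) recv 20: drop; pos4(id95) recv 69: drop; pos5(id65) recv 95: fwd; pos0(id78) recv 65: drop
Round 2: pos2(id20) recv 78: fwd; pos3(id69) recv 72: fwd; pos0(id78) recv 95: fwd
Round 3: pos3(id69) recv 78: fwd; pos4(id95) recv 72: drop; pos1(id72) recv 95: fwd
Round 4: pos4(id95) recv 78: drop; pos2(id20) recv 95: fwd
Round 5: pos3(id69) recv 95: fwd
Round 6: pos4(id95) recv 95: ELECTED
Message ID 78 originates at pos 0; dropped at pos 4 in round 4

Answer: 4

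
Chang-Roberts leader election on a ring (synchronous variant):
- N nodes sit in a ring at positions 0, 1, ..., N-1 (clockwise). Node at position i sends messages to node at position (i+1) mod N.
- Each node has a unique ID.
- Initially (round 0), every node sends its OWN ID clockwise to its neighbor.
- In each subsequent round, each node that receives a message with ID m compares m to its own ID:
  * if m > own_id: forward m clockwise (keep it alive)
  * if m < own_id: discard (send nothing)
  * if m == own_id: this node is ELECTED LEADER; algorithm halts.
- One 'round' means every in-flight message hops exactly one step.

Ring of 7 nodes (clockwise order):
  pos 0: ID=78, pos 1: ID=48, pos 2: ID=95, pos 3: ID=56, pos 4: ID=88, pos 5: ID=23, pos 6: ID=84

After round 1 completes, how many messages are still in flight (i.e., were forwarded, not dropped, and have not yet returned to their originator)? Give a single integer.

Round 1: pos1(id48) recv 78: fwd; pos2(id95) recv 48: drop; pos3(id56) recv 95: fwd; pos4(id88) recv 56: drop; pos5(id23) recv 88: fwd; pos6(id84) recv 23: drop; pos0(id78) recv 84: fwd
After round 1: 4 messages still in flight

Answer: 4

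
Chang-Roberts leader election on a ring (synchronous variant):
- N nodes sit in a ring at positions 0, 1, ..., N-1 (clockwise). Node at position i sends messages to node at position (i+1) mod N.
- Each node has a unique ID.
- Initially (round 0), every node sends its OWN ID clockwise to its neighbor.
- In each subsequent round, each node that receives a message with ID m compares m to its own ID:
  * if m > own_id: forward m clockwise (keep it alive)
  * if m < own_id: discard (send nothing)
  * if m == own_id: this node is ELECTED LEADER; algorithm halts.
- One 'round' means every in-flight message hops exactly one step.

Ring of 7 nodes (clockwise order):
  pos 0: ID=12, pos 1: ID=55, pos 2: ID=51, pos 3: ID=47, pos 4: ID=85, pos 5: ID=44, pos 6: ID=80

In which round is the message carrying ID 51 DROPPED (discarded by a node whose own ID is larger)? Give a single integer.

Round 1: pos1(id55) recv 12: drop; pos2(id51) recv 55: fwd; pos3(id47) recv 51: fwd; pos4(id85) recv 47: drop; pos5(id44) recv 85: fwd; pos6(id80) recv 44: drop; pos0(id12) recv 80: fwd
Round 2: pos3(id47) recv 55: fwd; pos4(id85) recv 51: drop; pos6(id80) recv 85: fwd; pos1(id55) recv 80: fwd
Round 3: pos4(id85) recv 55: drop; pos0(id12) recv 85: fwd; pos2(id51) recv 80: fwd
Round 4: pos1(id55) recv 85: fwd; pos3(id47) recv 80: fwd
Round 5: pos2(id51) recv 85: fwd; pos4(id85) recv 80: drop
Round 6: pos3(id47) recv 85: fwd
Round 7: pos4(id85) recv 85: ELECTED
Message ID 51 originates at pos 2; dropped at pos 4 in round 2

Answer: 2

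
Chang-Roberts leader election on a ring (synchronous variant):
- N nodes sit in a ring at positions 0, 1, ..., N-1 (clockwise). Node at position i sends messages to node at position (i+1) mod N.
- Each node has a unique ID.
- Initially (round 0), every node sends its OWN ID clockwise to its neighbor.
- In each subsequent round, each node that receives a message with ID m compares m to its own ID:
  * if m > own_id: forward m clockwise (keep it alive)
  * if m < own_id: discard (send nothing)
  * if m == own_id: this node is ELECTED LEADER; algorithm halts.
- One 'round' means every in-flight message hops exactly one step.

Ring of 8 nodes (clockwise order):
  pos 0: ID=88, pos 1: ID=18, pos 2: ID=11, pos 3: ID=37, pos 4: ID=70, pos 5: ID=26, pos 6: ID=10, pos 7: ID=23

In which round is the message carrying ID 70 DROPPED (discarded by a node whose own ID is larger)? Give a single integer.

Answer: 4

Derivation:
Round 1: pos1(id18) recv 88: fwd; pos2(id11) recv 18: fwd; pos3(id37) recv 11: drop; pos4(id70) recv 37: drop; pos5(id26) recv 70: fwd; pos6(id10) recv 26: fwd; pos7(id23) recv 10: drop; pos0(id88) recv 23: drop
Round 2: pos2(id11) recv 88: fwd; pos3(id37) recv 18: drop; pos6(id10) recv 70: fwd; pos7(id23) recv 26: fwd
Round 3: pos3(id37) recv 88: fwd; pos7(id23) recv 70: fwd; pos0(id88) recv 26: drop
Round 4: pos4(id70) recv 88: fwd; pos0(id88) recv 70: drop
Round 5: pos5(id26) recv 88: fwd
Round 6: pos6(id10) recv 88: fwd
Round 7: pos7(id23) recv 88: fwd
Round 8: pos0(id88) recv 88: ELECTED
Message ID 70 originates at pos 4; dropped at pos 0 in round 4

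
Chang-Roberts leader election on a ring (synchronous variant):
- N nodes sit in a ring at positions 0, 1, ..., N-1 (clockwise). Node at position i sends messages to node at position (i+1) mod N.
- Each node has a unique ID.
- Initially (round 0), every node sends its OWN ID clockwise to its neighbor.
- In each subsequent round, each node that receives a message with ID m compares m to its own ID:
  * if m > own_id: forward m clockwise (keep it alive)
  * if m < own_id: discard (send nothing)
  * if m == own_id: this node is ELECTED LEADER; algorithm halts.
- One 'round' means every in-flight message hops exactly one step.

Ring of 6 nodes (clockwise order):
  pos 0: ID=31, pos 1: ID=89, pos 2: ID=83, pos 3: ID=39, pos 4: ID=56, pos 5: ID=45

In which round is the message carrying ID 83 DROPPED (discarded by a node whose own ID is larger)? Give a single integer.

Answer: 5

Derivation:
Round 1: pos1(id89) recv 31: drop; pos2(id83) recv 89: fwd; pos3(id39) recv 83: fwd; pos4(id56) recv 39: drop; pos5(id45) recv 56: fwd; pos0(id31) recv 45: fwd
Round 2: pos3(id39) recv 89: fwd; pos4(id56) recv 83: fwd; pos0(id31) recv 56: fwd; pos1(id89) recv 45: drop
Round 3: pos4(id56) recv 89: fwd; pos5(id45) recv 83: fwd; pos1(id89) recv 56: drop
Round 4: pos5(id45) recv 89: fwd; pos0(id31) recv 83: fwd
Round 5: pos0(id31) recv 89: fwd; pos1(id89) recv 83: drop
Round 6: pos1(id89) recv 89: ELECTED
Message ID 83 originates at pos 2; dropped at pos 1 in round 5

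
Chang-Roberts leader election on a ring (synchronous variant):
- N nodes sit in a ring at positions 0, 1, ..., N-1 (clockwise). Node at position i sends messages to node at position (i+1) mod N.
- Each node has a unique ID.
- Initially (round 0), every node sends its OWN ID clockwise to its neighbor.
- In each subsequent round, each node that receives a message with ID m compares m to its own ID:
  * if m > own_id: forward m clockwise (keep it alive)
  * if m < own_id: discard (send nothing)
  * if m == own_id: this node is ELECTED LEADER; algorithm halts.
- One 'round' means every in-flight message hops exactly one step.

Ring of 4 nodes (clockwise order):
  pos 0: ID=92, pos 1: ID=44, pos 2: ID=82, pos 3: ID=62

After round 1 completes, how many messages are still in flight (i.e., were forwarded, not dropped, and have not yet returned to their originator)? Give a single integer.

Round 1: pos1(id44) recv 92: fwd; pos2(id82) recv 44: drop; pos3(id62) recv 82: fwd; pos0(id92) recv 62: drop
After round 1: 2 messages still in flight

Answer: 2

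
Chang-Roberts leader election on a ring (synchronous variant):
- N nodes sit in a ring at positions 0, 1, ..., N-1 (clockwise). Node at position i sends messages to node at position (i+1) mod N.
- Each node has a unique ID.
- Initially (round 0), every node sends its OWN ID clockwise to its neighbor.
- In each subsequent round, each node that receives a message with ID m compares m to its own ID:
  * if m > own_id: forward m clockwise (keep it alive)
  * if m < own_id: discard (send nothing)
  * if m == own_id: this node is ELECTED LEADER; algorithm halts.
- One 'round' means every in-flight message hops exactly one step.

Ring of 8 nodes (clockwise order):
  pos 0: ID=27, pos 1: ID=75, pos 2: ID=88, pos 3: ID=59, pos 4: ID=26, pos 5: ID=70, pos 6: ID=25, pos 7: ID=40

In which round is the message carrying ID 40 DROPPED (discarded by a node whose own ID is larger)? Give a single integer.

Round 1: pos1(id75) recv 27: drop; pos2(id88) recv 75: drop; pos3(id59) recv 88: fwd; pos4(id26) recv 59: fwd; pos5(id70) recv 26: drop; pos6(id25) recv 70: fwd; pos7(id40) recv 25: drop; pos0(id27) recv 40: fwd
Round 2: pos4(id26) recv 88: fwd; pos5(id70) recv 59: drop; pos7(id40) recv 70: fwd; pos1(id75) recv 40: drop
Round 3: pos5(id70) recv 88: fwd; pos0(id27) recv 70: fwd
Round 4: pos6(id25) recv 88: fwd; pos1(id75) recv 70: drop
Round 5: pos7(id40) recv 88: fwd
Round 6: pos0(id27) recv 88: fwd
Round 7: pos1(id75) recv 88: fwd
Round 8: pos2(id88) recv 88: ELECTED
Message ID 40 originates at pos 7; dropped at pos 1 in round 2

Answer: 2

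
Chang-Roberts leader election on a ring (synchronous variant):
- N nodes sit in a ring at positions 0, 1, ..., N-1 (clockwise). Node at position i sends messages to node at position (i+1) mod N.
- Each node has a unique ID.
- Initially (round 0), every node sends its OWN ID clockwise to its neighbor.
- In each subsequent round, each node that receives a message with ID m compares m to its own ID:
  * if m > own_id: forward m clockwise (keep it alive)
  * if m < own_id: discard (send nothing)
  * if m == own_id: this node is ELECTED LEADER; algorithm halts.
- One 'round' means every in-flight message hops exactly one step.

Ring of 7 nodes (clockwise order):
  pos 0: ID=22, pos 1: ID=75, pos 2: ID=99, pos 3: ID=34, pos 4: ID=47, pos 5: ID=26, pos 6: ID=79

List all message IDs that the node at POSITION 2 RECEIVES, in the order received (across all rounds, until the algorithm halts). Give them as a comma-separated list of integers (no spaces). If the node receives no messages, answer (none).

Answer: 75,79,99

Derivation:
Round 1: pos1(id75) recv 22: drop; pos2(id99) recv 75: drop; pos3(id34) recv 99: fwd; pos4(id47) recv 34: drop; pos5(id26) recv 47: fwd; pos6(id79) recv 26: drop; pos0(id22) recv 79: fwd
Round 2: pos4(id47) recv 99: fwd; pos6(id79) recv 47: drop; pos1(id75) recv 79: fwd
Round 3: pos5(id26) recv 99: fwd; pos2(id99) recv 79: drop
Round 4: pos6(id79) recv 99: fwd
Round 5: pos0(id22) recv 99: fwd
Round 6: pos1(id75) recv 99: fwd
Round 7: pos2(id99) recv 99: ELECTED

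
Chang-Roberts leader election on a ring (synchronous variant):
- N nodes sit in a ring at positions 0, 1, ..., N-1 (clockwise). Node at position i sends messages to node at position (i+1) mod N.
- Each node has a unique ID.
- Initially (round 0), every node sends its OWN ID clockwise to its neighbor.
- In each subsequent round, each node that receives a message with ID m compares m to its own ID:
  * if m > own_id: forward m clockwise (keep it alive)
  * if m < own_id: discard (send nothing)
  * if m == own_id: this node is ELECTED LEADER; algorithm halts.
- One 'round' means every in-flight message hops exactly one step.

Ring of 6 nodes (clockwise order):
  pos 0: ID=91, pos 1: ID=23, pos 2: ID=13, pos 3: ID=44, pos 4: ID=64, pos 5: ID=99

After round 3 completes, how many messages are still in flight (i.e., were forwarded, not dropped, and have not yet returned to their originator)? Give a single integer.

Answer: 2

Derivation:
Round 1: pos1(id23) recv 91: fwd; pos2(id13) recv 23: fwd; pos3(id44) recv 13: drop; pos4(id64) recv 44: drop; pos5(id99) recv 64: drop; pos0(id91) recv 99: fwd
Round 2: pos2(id13) recv 91: fwd; pos3(id44) recv 23: drop; pos1(id23) recv 99: fwd
Round 3: pos3(id44) recv 91: fwd; pos2(id13) recv 99: fwd
After round 3: 2 messages still in flight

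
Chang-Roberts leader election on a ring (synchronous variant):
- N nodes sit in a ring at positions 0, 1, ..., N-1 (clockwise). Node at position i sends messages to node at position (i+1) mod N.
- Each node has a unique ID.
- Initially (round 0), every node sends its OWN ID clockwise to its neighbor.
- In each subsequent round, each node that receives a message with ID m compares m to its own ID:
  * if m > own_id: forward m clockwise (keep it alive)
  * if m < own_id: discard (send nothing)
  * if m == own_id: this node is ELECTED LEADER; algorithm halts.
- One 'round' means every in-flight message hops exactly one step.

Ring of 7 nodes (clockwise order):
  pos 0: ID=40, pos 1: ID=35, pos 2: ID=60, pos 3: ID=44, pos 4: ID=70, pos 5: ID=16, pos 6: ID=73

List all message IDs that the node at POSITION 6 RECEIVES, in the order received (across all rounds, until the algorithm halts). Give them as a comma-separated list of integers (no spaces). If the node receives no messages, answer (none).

Round 1: pos1(id35) recv 40: fwd; pos2(id60) recv 35: drop; pos3(id44) recv 60: fwd; pos4(id70) recv 44: drop; pos5(id16) recv 70: fwd; pos6(id73) recv 16: drop; pos0(id40) recv 73: fwd
Round 2: pos2(id60) recv 40: drop; pos4(id70) recv 60: drop; pos6(id73) recv 70: drop; pos1(id35) recv 73: fwd
Round 3: pos2(id60) recv 73: fwd
Round 4: pos3(id44) recv 73: fwd
Round 5: pos4(id70) recv 73: fwd
Round 6: pos5(id16) recv 73: fwd
Round 7: pos6(id73) recv 73: ELECTED

Answer: 16,70,73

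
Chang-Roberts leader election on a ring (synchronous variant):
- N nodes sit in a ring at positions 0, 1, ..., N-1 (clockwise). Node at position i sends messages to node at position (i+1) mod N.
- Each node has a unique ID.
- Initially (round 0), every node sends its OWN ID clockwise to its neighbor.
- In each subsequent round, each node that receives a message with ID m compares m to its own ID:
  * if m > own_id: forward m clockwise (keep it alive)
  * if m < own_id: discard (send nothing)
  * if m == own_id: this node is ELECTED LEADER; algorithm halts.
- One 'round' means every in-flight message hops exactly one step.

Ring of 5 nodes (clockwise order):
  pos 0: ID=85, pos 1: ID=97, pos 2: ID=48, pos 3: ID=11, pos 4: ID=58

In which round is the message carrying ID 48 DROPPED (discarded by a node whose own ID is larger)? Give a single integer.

Round 1: pos1(id97) recv 85: drop; pos2(id48) recv 97: fwd; pos3(id11) recv 48: fwd; pos4(id58) recv 11: drop; pos0(id85) recv 58: drop
Round 2: pos3(id11) recv 97: fwd; pos4(id58) recv 48: drop
Round 3: pos4(id58) recv 97: fwd
Round 4: pos0(id85) recv 97: fwd
Round 5: pos1(id97) recv 97: ELECTED
Message ID 48 originates at pos 2; dropped at pos 4 in round 2

Answer: 2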